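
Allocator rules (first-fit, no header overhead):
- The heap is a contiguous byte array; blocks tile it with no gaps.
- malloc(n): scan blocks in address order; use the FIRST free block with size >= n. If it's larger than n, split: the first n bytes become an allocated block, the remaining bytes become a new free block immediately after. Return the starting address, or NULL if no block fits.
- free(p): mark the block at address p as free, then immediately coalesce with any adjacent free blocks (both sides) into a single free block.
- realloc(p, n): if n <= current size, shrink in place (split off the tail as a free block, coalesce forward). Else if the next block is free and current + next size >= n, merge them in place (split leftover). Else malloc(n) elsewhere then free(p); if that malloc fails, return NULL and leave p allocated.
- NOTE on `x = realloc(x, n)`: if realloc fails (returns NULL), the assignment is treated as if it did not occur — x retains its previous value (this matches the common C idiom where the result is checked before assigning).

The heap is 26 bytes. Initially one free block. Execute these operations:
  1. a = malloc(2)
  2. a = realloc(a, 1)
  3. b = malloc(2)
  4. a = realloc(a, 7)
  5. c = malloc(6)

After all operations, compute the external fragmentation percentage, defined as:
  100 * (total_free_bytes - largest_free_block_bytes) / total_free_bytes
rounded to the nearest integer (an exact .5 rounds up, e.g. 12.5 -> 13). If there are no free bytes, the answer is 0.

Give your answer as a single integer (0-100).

Op 1: a = malloc(2) -> a = 0; heap: [0-1 ALLOC][2-25 FREE]
Op 2: a = realloc(a, 1) -> a = 0; heap: [0-0 ALLOC][1-25 FREE]
Op 3: b = malloc(2) -> b = 1; heap: [0-0 ALLOC][1-2 ALLOC][3-25 FREE]
Op 4: a = realloc(a, 7) -> a = 3; heap: [0-0 FREE][1-2 ALLOC][3-9 ALLOC][10-25 FREE]
Op 5: c = malloc(6) -> c = 10; heap: [0-0 FREE][1-2 ALLOC][3-9 ALLOC][10-15 ALLOC][16-25 FREE]
Free blocks: [1 10] total_free=11 largest=10 -> 100*(11-10)/11 = 100/11 ≈ 9.091 -> rounds to 9

Answer: 9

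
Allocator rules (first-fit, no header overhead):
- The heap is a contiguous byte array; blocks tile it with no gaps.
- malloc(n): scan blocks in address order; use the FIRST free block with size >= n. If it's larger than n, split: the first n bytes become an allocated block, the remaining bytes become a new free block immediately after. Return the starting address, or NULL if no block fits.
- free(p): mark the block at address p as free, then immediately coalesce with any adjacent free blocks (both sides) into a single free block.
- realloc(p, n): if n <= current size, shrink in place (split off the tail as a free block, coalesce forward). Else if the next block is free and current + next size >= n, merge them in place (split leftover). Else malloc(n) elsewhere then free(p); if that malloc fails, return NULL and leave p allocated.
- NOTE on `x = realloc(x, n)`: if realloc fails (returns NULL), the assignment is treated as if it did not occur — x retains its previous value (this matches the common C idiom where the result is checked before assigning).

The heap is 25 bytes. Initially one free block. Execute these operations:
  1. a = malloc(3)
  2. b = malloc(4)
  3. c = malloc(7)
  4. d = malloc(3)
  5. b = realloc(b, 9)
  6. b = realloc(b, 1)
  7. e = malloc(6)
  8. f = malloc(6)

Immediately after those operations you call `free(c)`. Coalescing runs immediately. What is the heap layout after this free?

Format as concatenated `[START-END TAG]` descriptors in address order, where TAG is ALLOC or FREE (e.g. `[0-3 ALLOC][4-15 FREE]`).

Op 1: a = malloc(3) -> a = 0; heap: [0-2 ALLOC][3-24 FREE]
Op 2: b = malloc(4) -> b = 3; heap: [0-2 ALLOC][3-6 ALLOC][7-24 FREE]
Op 3: c = malloc(7) -> c = 7; heap: [0-2 ALLOC][3-6 ALLOC][7-13 ALLOC][14-24 FREE]
Op 4: d = malloc(3) -> d = 14; heap: [0-2 ALLOC][3-6 ALLOC][7-13 ALLOC][14-16 ALLOC][17-24 FREE]
Op 5: b = realloc(b, 9) -> NULL (b unchanged); heap: [0-2 ALLOC][3-6 ALLOC][7-13 ALLOC][14-16 ALLOC][17-24 FREE]
Op 6: b = realloc(b, 1) -> b = 3; heap: [0-2 ALLOC][3-3 ALLOC][4-6 FREE][7-13 ALLOC][14-16 ALLOC][17-24 FREE]
Op 7: e = malloc(6) -> e = 17; heap: [0-2 ALLOC][3-3 ALLOC][4-6 FREE][7-13 ALLOC][14-16 ALLOC][17-22 ALLOC][23-24 FREE]
Op 8: f = malloc(6) -> f = NULL; heap: [0-2 ALLOC][3-3 ALLOC][4-6 FREE][7-13 ALLOC][14-16 ALLOC][17-22 ALLOC][23-24 FREE]
free(c): c = 7 -> block [7-13 ALLOC]; mark free, coalesce with adjacent free neighbors -> [0-2 ALLOC][3-3 ALLOC][4-13 FREE][14-16 ALLOC][17-22 ALLOC][23-24 FREE]

Answer: [0-2 ALLOC][3-3 ALLOC][4-13 FREE][14-16 ALLOC][17-22 ALLOC][23-24 FREE]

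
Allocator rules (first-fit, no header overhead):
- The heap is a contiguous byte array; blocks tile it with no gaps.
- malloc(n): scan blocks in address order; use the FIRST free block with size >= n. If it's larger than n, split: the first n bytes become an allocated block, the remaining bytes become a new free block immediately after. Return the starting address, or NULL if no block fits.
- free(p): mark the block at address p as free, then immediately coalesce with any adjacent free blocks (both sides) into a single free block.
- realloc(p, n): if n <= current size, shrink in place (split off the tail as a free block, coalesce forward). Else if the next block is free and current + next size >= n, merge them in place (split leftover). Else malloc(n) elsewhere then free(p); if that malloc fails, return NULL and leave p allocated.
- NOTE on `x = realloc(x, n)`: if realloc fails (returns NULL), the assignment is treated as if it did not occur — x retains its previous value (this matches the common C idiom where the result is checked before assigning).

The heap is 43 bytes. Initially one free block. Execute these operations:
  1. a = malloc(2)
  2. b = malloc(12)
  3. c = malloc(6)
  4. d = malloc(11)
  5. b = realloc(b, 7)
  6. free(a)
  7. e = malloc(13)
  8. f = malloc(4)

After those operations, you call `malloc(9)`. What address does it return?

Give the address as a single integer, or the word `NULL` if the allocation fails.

Op 1: a = malloc(2) -> a = 0; heap: [0-1 ALLOC][2-42 FREE]
Op 2: b = malloc(12) -> b = 2; heap: [0-1 ALLOC][2-13 ALLOC][14-42 FREE]
Op 3: c = malloc(6) -> c = 14; heap: [0-1 ALLOC][2-13 ALLOC][14-19 ALLOC][20-42 FREE]
Op 4: d = malloc(11) -> d = 20; heap: [0-1 ALLOC][2-13 ALLOC][14-19 ALLOC][20-30 ALLOC][31-42 FREE]
Op 5: b = realloc(b, 7) -> b = 2; heap: [0-1 ALLOC][2-8 ALLOC][9-13 FREE][14-19 ALLOC][20-30 ALLOC][31-42 FREE]
Op 6: free(a) -> (freed a); heap: [0-1 FREE][2-8 ALLOC][9-13 FREE][14-19 ALLOC][20-30 ALLOC][31-42 FREE]
Op 7: e = malloc(13) -> e = NULL; heap: [0-1 FREE][2-8 ALLOC][9-13 FREE][14-19 ALLOC][20-30 ALLOC][31-42 FREE]
Op 8: f = malloc(4) -> f = 9; heap: [0-1 FREE][2-8 ALLOC][9-12 ALLOC][13-13 FREE][14-19 ALLOC][20-30 ALLOC][31-42 FREE]
malloc(9): first-fit scan over [0-1 FREE][2-8 ALLOC][9-12 ALLOC][13-13 FREE][14-19 ALLOC][20-30 ALLOC][31-42 FREE] -> 31

Answer: 31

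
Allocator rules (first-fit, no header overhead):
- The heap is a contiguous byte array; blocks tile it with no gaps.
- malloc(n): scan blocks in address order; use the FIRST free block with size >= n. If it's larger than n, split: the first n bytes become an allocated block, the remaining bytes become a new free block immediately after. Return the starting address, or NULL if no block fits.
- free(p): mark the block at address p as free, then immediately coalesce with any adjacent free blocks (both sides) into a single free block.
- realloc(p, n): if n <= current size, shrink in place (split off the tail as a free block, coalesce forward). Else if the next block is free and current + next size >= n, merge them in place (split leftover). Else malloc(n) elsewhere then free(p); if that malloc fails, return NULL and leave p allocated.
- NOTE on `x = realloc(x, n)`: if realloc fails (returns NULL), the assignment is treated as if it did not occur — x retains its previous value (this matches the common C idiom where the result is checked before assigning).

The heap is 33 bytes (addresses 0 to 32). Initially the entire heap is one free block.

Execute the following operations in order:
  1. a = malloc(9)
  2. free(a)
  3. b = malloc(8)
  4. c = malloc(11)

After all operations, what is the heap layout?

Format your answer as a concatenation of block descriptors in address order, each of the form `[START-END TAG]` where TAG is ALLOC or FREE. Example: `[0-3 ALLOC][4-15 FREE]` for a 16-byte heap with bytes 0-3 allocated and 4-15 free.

Answer: [0-7 ALLOC][8-18 ALLOC][19-32 FREE]

Derivation:
Op 1: a = malloc(9) -> a = 0; heap: [0-8 ALLOC][9-32 FREE]
Op 2: free(a) -> (freed a); heap: [0-32 FREE]
Op 3: b = malloc(8) -> b = 0; heap: [0-7 ALLOC][8-32 FREE]
Op 4: c = malloc(11) -> c = 8; heap: [0-7 ALLOC][8-18 ALLOC][19-32 FREE]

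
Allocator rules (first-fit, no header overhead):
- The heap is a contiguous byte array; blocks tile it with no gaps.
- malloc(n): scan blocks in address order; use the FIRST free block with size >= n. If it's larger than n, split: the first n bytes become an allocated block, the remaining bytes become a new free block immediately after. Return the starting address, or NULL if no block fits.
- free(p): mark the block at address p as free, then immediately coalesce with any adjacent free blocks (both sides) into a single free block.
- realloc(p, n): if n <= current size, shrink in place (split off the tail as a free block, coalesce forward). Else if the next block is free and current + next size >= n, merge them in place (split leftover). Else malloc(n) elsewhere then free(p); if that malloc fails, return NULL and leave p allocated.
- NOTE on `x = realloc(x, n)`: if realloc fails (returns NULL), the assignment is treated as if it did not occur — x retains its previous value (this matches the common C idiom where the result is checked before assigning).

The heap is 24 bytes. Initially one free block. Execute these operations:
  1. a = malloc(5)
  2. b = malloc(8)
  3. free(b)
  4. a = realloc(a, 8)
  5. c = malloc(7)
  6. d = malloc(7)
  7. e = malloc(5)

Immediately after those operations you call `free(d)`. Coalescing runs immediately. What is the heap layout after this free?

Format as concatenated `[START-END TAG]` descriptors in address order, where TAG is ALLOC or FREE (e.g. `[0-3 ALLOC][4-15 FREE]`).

Op 1: a = malloc(5) -> a = 0; heap: [0-4 ALLOC][5-23 FREE]
Op 2: b = malloc(8) -> b = 5; heap: [0-4 ALLOC][5-12 ALLOC][13-23 FREE]
Op 3: free(b) -> (freed b); heap: [0-4 ALLOC][5-23 FREE]
Op 4: a = realloc(a, 8) -> a = 0; heap: [0-7 ALLOC][8-23 FREE]
Op 5: c = malloc(7) -> c = 8; heap: [0-7 ALLOC][8-14 ALLOC][15-23 FREE]
Op 6: d = malloc(7) -> d = 15; heap: [0-7 ALLOC][8-14 ALLOC][15-21 ALLOC][22-23 FREE]
Op 7: e = malloc(5) -> e = NULL; heap: [0-7 ALLOC][8-14 ALLOC][15-21 ALLOC][22-23 FREE]
free(d): d = 15 -> block [15-21 ALLOC]; mark free, coalesce with adjacent free neighbors -> [0-7 ALLOC][8-14 ALLOC][15-23 FREE]

Answer: [0-7 ALLOC][8-14 ALLOC][15-23 FREE]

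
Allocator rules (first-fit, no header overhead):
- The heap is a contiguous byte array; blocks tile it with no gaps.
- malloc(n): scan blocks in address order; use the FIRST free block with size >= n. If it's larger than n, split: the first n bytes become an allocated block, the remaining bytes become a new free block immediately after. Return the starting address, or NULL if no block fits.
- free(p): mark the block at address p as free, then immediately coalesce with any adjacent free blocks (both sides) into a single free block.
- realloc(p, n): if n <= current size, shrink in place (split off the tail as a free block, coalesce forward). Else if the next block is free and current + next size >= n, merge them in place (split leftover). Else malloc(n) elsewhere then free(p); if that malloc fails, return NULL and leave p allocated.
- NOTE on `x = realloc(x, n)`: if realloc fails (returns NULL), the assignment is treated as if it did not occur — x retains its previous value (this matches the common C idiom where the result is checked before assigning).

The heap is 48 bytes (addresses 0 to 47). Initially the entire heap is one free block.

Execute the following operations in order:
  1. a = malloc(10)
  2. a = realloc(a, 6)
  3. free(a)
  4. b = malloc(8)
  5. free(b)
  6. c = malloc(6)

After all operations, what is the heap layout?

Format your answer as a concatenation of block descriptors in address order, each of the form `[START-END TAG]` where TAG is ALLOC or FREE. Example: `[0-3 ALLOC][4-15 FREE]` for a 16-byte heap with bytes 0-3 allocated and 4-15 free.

Answer: [0-5 ALLOC][6-47 FREE]

Derivation:
Op 1: a = malloc(10) -> a = 0; heap: [0-9 ALLOC][10-47 FREE]
Op 2: a = realloc(a, 6) -> a = 0; heap: [0-5 ALLOC][6-47 FREE]
Op 3: free(a) -> (freed a); heap: [0-47 FREE]
Op 4: b = malloc(8) -> b = 0; heap: [0-7 ALLOC][8-47 FREE]
Op 5: free(b) -> (freed b); heap: [0-47 FREE]
Op 6: c = malloc(6) -> c = 0; heap: [0-5 ALLOC][6-47 FREE]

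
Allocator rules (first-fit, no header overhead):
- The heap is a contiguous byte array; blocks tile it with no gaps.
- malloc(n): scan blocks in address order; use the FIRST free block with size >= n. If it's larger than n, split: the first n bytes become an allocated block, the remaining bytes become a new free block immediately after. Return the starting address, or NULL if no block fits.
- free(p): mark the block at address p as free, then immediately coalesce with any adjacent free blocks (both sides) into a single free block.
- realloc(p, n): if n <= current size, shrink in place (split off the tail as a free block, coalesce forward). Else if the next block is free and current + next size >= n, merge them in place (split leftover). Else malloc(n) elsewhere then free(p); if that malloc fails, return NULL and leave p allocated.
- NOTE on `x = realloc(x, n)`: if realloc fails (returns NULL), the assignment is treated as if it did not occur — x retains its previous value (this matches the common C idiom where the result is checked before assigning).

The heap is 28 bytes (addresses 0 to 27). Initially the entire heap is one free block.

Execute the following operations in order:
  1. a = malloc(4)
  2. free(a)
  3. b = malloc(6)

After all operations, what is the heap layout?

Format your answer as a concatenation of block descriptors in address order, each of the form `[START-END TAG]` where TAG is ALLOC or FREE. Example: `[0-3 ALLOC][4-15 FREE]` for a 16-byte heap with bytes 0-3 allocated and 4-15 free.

Answer: [0-5 ALLOC][6-27 FREE]

Derivation:
Op 1: a = malloc(4) -> a = 0; heap: [0-3 ALLOC][4-27 FREE]
Op 2: free(a) -> (freed a); heap: [0-27 FREE]
Op 3: b = malloc(6) -> b = 0; heap: [0-5 ALLOC][6-27 FREE]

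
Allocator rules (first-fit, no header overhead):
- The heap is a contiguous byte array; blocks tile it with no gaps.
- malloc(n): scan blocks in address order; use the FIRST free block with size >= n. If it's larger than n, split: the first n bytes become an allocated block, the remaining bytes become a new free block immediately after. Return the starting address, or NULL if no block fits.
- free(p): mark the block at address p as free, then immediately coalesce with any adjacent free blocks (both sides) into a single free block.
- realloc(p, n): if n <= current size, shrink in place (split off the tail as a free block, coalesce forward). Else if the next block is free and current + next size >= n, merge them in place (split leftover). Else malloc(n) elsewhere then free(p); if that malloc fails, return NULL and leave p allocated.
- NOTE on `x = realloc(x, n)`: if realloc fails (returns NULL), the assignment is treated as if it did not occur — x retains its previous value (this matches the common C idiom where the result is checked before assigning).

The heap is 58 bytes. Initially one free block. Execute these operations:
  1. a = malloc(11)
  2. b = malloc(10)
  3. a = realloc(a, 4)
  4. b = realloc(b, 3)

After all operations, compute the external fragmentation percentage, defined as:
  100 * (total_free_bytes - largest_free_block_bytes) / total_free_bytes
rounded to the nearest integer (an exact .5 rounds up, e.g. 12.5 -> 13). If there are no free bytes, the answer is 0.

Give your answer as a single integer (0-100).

Op 1: a = malloc(11) -> a = 0; heap: [0-10 ALLOC][11-57 FREE]
Op 2: b = malloc(10) -> b = 11; heap: [0-10 ALLOC][11-20 ALLOC][21-57 FREE]
Op 3: a = realloc(a, 4) -> a = 0; heap: [0-3 ALLOC][4-10 FREE][11-20 ALLOC][21-57 FREE]
Op 4: b = realloc(b, 3) -> b = 11; heap: [0-3 ALLOC][4-10 FREE][11-13 ALLOC][14-57 FREE]
Free blocks: [7 44] total_free=51 largest=44 -> 100*(51-44)/51 = 700/51 ≈ 13.725 -> rounds to 14

Answer: 14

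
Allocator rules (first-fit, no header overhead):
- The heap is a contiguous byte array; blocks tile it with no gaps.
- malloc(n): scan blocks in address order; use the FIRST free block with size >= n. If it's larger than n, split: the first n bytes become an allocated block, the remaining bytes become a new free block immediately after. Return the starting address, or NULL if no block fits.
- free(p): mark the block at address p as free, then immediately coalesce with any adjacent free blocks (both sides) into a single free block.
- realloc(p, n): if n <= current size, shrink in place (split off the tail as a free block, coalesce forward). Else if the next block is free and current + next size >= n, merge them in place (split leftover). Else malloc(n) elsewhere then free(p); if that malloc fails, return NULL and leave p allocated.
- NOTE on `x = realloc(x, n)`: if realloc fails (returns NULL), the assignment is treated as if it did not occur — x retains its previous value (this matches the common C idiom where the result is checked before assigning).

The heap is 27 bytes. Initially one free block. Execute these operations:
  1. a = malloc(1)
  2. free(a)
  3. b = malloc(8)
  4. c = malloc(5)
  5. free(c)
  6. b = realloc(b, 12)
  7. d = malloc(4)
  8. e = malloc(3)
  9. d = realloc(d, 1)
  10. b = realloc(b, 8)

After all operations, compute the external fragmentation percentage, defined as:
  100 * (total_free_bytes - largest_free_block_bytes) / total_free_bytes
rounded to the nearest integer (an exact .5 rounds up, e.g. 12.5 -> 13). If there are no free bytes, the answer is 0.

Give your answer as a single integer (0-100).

Answer: 47

Derivation:
Op 1: a = malloc(1) -> a = 0; heap: [0-0 ALLOC][1-26 FREE]
Op 2: free(a) -> (freed a); heap: [0-26 FREE]
Op 3: b = malloc(8) -> b = 0; heap: [0-7 ALLOC][8-26 FREE]
Op 4: c = malloc(5) -> c = 8; heap: [0-7 ALLOC][8-12 ALLOC][13-26 FREE]
Op 5: free(c) -> (freed c); heap: [0-7 ALLOC][8-26 FREE]
Op 6: b = realloc(b, 12) -> b = 0; heap: [0-11 ALLOC][12-26 FREE]
Op 7: d = malloc(4) -> d = 12; heap: [0-11 ALLOC][12-15 ALLOC][16-26 FREE]
Op 8: e = malloc(3) -> e = 16; heap: [0-11 ALLOC][12-15 ALLOC][16-18 ALLOC][19-26 FREE]
Op 9: d = realloc(d, 1) -> d = 12; heap: [0-11 ALLOC][12-12 ALLOC][13-15 FREE][16-18 ALLOC][19-26 FREE]
Op 10: b = realloc(b, 8) -> b = 0; heap: [0-7 ALLOC][8-11 FREE][12-12 ALLOC][13-15 FREE][16-18 ALLOC][19-26 FREE]
Free blocks: [4 3 8] total_free=15 largest=8 -> 100*(15-8)/15 = 700/15 ≈ 46.667 -> rounds to 47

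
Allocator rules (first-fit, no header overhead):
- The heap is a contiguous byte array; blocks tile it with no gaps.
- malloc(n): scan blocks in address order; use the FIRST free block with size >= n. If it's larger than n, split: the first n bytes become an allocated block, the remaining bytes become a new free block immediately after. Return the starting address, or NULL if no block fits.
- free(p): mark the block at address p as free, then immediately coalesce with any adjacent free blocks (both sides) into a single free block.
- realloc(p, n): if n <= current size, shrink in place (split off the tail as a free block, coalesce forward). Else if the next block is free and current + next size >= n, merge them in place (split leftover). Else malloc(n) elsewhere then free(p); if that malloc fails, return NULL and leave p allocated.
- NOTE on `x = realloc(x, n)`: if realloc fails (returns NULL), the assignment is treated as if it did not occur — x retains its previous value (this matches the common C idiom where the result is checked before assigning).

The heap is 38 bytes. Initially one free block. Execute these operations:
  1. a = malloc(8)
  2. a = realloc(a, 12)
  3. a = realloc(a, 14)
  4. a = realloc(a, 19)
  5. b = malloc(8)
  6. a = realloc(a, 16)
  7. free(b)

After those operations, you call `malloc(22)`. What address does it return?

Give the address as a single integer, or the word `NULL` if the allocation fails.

Answer: 16

Derivation:
Op 1: a = malloc(8) -> a = 0; heap: [0-7 ALLOC][8-37 FREE]
Op 2: a = realloc(a, 12) -> a = 0; heap: [0-11 ALLOC][12-37 FREE]
Op 3: a = realloc(a, 14) -> a = 0; heap: [0-13 ALLOC][14-37 FREE]
Op 4: a = realloc(a, 19) -> a = 0; heap: [0-18 ALLOC][19-37 FREE]
Op 5: b = malloc(8) -> b = 19; heap: [0-18 ALLOC][19-26 ALLOC][27-37 FREE]
Op 6: a = realloc(a, 16) -> a = 0; heap: [0-15 ALLOC][16-18 FREE][19-26 ALLOC][27-37 FREE]
Op 7: free(b) -> (freed b); heap: [0-15 ALLOC][16-37 FREE]
malloc(22): first-fit scan over [0-15 ALLOC][16-37 FREE] -> 16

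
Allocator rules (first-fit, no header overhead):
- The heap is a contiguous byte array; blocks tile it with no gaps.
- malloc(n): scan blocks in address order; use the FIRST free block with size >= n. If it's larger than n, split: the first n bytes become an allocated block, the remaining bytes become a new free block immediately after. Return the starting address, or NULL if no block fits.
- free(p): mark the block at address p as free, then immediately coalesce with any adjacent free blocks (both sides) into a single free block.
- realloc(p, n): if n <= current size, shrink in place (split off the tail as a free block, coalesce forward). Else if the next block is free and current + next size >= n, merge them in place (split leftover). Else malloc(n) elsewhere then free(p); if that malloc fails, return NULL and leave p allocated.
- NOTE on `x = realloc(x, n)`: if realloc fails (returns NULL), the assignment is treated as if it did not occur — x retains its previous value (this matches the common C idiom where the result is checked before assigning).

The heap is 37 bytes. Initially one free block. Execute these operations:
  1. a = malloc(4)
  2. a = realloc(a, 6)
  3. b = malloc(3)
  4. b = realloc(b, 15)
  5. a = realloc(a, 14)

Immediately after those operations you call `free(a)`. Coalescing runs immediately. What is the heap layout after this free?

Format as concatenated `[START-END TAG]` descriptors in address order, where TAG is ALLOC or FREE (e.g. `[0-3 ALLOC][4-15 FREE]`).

Answer: [0-5 FREE][6-20 ALLOC][21-36 FREE]

Derivation:
Op 1: a = malloc(4) -> a = 0; heap: [0-3 ALLOC][4-36 FREE]
Op 2: a = realloc(a, 6) -> a = 0; heap: [0-5 ALLOC][6-36 FREE]
Op 3: b = malloc(3) -> b = 6; heap: [0-5 ALLOC][6-8 ALLOC][9-36 FREE]
Op 4: b = realloc(b, 15) -> b = 6; heap: [0-5 ALLOC][6-20 ALLOC][21-36 FREE]
Op 5: a = realloc(a, 14) -> a = 21; heap: [0-5 FREE][6-20 ALLOC][21-34 ALLOC][35-36 FREE]
free(a): a = 21 -> block [21-34 ALLOC]; mark free, coalesce with adjacent free neighbors -> [0-5 FREE][6-20 ALLOC][21-36 FREE]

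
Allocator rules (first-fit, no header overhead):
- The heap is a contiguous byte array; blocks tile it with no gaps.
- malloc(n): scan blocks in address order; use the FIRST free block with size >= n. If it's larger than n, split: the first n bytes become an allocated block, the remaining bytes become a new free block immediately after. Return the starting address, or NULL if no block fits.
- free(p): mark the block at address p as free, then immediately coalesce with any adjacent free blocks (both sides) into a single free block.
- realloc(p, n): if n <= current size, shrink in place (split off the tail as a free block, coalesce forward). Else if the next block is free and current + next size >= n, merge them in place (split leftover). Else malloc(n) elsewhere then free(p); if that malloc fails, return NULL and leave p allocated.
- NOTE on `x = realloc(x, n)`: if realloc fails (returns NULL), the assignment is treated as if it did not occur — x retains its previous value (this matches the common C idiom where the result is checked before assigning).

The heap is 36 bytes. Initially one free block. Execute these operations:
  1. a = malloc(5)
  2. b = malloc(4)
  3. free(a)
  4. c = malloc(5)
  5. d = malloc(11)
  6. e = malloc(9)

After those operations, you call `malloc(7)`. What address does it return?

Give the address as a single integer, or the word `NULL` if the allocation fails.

Answer: 29

Derivation:
Op 1: a = malloc(5) -> a = 0; heap: [0-4 ALLOC][5-35 FREE]
Op 2: b = malloc(4) -> b = 5; heap: [0-4 ALLOC][5-8 ALLOC][9-35 FREE]
Op 3: free(a) -> (freed a); heap: [0-4 FREE][5-8 ALLOC][9-35 FREE]
Op 4: c = malloc(5) -> c = 0; heap: [0-4 ALLOC][5-8 ALLOC][9-35 FREE]
Op 5: d = malloc(11) -> d = 9; heap: [0-4 ALLOC][5-8 ALLOC][9-19 ALLOC][20-35 FREE]
Op 6: e = malloc(9) -> e = 20; heap: [0-4 ALLOC][5-8 ALLOC][9-19 ALLOC][20-28 ALLOC][29-35 FREE]
malloc(7): first-fit scan over [0-4 ALLOC][5-8 ALLOC][9-19 ALLOC][20-28 ALLOC][29-35 FREE] -> 29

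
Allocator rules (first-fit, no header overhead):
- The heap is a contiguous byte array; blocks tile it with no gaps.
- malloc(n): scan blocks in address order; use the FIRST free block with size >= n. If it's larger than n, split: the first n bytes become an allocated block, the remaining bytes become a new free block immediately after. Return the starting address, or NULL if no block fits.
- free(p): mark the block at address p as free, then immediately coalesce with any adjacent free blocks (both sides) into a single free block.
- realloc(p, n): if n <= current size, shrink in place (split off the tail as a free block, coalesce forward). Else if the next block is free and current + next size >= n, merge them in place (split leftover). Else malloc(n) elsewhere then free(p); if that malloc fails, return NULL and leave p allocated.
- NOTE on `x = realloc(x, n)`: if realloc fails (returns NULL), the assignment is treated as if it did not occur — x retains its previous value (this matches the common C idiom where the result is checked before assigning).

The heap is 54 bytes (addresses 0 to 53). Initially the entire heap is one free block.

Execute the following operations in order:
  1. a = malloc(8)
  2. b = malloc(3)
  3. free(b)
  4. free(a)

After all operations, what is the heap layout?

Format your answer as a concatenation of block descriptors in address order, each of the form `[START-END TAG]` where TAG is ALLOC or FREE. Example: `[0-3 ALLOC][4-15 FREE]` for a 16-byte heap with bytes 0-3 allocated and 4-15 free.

Answer: [0-53 FREE]

Derivation:
Op 1: a = malloc(8) -> a = 0; heap: [0-7 ALLOC][8-53 FREE]
Op 2: b = malloc(3) -> b = 8; heap: [0-7 ALLOC][8-10 ALLOC][11-53 FREE]
Op 3: free(b) -> (freed b); heap: [0-7 ALLOC][8-53 FREE]
Op 4: free(a) -> (freed a); heap: [0-53 FREE]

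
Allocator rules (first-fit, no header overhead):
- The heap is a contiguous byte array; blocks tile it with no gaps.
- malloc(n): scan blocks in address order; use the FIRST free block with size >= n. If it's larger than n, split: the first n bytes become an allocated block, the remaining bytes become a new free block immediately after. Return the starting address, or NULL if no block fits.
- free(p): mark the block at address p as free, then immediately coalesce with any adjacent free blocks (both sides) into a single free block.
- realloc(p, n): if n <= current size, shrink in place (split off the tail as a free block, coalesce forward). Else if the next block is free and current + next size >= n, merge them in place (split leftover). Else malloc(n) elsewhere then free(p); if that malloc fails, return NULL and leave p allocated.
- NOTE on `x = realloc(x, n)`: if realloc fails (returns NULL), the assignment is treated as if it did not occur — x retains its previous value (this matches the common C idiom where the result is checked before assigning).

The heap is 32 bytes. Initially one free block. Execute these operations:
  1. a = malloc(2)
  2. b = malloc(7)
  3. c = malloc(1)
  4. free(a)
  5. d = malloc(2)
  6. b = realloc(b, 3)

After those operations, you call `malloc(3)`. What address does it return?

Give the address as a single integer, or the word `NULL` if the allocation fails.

Answer: 5

Derivation:
Op 1: a = malloc(2) -> a = 0; heap: [0-1 ALLOC][2-31 FREE]
Op 2: b = malloc(7) -> b = 2; heap: [0-1 ALLOC][2-8 ALLOC][9-31 FREE]
Op 3: c = malloc(1) -> c = 9; heap: [0-1 ALLOC][2-8 ALLOC][9-9 ALLOC][10-31 FREE]
Op 4: free(a) -> (freed a); heap: [0-1 FREE][2-8 ALLOC][9-9 ALLOC][10-31 FREE]
Op 5: d = malloc(2) -> d = 0; heap: [0-1 ALLOC][2-8 ALLOC][9-9 ALLOC][10-31 FREE]
Op 6: b = realloc(b, 3) -> b = 2; heap: [0-1 ALLOC][2-4 ALLOC][5-8 FREE][9-9 ALLOC][10-31 FREE]
malloc(3): first-fit scan over [0-1 ALLOC][2-4 ALLOC][5-8 FREE][9-9 ALLOC][10-31 FREE] -> 5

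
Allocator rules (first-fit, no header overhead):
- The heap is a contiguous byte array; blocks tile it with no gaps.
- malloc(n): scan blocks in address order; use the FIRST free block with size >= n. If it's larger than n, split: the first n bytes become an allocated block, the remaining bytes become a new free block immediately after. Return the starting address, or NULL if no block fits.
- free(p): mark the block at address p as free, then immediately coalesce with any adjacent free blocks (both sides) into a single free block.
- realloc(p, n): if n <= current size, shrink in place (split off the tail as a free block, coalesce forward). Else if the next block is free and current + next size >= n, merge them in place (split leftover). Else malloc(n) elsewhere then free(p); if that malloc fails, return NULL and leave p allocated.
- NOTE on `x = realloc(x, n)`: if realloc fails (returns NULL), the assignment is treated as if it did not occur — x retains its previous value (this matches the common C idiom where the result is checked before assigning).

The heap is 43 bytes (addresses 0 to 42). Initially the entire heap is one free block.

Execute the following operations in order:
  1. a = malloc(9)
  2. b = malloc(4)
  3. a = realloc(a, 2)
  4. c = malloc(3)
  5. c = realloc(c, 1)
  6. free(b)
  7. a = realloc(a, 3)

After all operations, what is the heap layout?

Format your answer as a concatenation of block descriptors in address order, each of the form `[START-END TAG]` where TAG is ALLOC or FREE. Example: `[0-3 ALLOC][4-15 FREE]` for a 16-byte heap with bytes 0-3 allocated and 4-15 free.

Op 1: a = malloc(9) -> a = 0; heap: [0-8 ALLOC][9-42 FREE]
Op 2: b = malloc(4) -> b = 9; heap: [0-8 ALLOC][9-12 ALLOC][13-42 FREE]
Op 3: a = realloc(a, 2) -> a = 0; heap: [0-1 ALLOC][2-8 FREE][9-12 ALLOC][13-42 FREE]
Op 4: c = malloc(3) -> c = 2; heap: [0-1 ALLOC][2-4 ALLOC][5-8 FREE][9-12 ALLOC][13-42 FREE]
Op 5: c = realloc(c, 1) -> c = 2; heap: [0-1 ALLOC][2-2 ALLOC][3-8 FREE][9-12 ALLOC][13-42 FREE]
Op 6: free(b) -> (freed b); heap: [0-1 ALLOC][2-2 ALLOC][3-42 FREE]
Op 7: a = realloc(a, 3) -> a = 3; heap: [0-1 FREE][2-2 ALLOC][3-5 ALLOC][6-42 FREE]

Answer: [0-1 FREE][2-2 ALLOC][3-5 ALLOC][6-42 FREE]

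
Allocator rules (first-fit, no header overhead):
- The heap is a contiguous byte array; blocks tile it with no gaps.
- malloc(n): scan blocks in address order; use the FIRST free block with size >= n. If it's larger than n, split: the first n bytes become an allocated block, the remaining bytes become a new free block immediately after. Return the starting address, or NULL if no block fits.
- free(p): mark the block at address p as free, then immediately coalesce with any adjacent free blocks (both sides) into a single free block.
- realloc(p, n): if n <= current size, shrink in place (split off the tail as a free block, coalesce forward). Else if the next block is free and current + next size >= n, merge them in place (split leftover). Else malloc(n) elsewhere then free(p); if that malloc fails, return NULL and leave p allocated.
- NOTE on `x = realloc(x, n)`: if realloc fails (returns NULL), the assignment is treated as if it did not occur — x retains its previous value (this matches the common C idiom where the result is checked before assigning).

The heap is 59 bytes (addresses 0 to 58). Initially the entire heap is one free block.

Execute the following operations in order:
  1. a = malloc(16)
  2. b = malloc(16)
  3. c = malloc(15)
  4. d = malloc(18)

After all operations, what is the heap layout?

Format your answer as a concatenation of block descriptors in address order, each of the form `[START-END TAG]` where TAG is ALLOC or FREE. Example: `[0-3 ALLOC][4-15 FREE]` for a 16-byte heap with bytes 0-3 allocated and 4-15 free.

Op 1: a = malloc(16) -> a = 0; heap: [0-15 ALLOC][16-58 FREE]
Op 2: b = malloc(16) -> b = 16; heap: [0-15 ALLOC][16-31 ALLOC][32-58 FREE]
Op 3: c = malloc(15) -> c = 32; heap: [0-15 ALLOC][16-31 ALLOC][32-46 ALLOC][47-58 FREE]
Op 4: d = malloc(18) -> d = NULL; heap: [0-15 ALLOC][16-31 ALLOC][32-46 ALLOC][47-58 FREE]

Answer: [0-15 ALLOC][16-31 ALLOC][32-46 ALLOC][47-58 FREE]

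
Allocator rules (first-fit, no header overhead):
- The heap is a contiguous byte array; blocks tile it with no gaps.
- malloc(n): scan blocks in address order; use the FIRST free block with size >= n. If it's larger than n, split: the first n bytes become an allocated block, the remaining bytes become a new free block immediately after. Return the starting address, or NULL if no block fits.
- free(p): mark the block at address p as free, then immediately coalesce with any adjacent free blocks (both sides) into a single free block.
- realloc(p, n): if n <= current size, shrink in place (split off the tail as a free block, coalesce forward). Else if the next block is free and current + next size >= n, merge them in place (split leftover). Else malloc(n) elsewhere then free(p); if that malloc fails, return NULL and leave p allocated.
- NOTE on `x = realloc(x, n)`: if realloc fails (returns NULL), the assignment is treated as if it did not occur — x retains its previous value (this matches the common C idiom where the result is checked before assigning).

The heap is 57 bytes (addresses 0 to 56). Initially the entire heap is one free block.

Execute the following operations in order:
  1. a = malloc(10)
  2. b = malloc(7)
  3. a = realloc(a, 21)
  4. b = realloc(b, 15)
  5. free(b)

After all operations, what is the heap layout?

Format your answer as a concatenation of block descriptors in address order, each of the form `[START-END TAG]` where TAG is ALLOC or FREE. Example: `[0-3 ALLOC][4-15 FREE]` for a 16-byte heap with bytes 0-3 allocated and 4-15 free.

Answer: [0-16 FREE][17-37 ALLOC][38-56 FREE]

Derivation:
Op 1: a = malloc(10) -> a = 0; heap: [0-9 ALLOC][10-56 FREE]
Op 2: b = malloc(7) -> b = 10; heap: [0-9 ALLOC][10-16 ALLOC][17-56 FREE]
Op 3: a = realloc(a, 21) -> a = 17; heap: [0-9 FREE][10-16 ALLOC][17-37 ALLOC][38-56 FREE]
Op 4: b = realloc(b, 15) -> b = 38; heap: [0-16 FREE][17-37 ALLOC][38-52 ALLOC][53-56 FREE]
Op 5: free(b) -> (freed b); heap: [0-16 FREE][17-37 ALLOC][38-56 FREE]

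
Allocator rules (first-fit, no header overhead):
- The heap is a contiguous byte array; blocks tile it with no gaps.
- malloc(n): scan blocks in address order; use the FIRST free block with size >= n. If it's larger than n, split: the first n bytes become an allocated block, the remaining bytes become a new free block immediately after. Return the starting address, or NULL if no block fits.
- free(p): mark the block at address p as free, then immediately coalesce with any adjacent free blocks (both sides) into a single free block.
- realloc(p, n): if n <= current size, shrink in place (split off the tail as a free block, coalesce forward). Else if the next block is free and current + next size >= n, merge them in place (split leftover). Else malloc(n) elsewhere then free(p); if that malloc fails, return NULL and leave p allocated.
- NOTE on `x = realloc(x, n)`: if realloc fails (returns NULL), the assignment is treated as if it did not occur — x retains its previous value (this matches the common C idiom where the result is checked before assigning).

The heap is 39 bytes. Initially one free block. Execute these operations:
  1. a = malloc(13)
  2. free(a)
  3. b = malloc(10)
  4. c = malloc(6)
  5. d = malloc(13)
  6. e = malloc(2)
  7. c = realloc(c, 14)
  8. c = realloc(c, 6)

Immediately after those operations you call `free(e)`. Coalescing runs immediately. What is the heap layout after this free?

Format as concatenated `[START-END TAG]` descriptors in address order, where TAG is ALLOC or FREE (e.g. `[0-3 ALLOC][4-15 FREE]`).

Op 1: a = malloc(13) -> a = 0; heap: [0-12 ALLOC][13-38 FREE]
Op 2: free(a) -> (freed a); heap: [0-38 FREE]
Op 3: b = malloc(10) -> b = 0; heap: [0-9 ALLOC][10-38 FREE]
Op 4: c = malloc(6) -> c = 10; heap: [0-9 ALLOC][10-15 ALLOC][16-38 FREE]
Op 5: d = malloc(13) -> d = 16; heap: [0-9 ALLOC][10-15 ALLOC][16-28 ALLOC][29-38 FREE]
Op 6: e = malloc(2) -> e = 29; heap: [0-9 ALLOC][10-15 ALLOC][16-28 ALLOC][29-30 ALLOC][31-38 FREE]
Op 7: c = realloc(c, 14) -> NULL (c unchanged); heap: [0-9 ALLOC][10-15 ALLOC][16-28 ALLOC][29-30 ALLOC][31-38 FREE]
Op 8: c = realloc(c, 6) -> c = 10; heap: [0-9 ALLOC][10-15 ALLOC][16-28 ALLOC][29-30 ALLOC][31-38 FREE]
free(e): e = 29 -> block [29-30 ALLOC]; mark free, coalesce with adjacent free neighbors -> [0-9 ALLOC][10-15 ALLOC][16-28 ALLOC][29-38 FREE]

Answer: [0-9 ALLOC][10-15 ALLOC][16-28 ALLOC][29-38 FREE]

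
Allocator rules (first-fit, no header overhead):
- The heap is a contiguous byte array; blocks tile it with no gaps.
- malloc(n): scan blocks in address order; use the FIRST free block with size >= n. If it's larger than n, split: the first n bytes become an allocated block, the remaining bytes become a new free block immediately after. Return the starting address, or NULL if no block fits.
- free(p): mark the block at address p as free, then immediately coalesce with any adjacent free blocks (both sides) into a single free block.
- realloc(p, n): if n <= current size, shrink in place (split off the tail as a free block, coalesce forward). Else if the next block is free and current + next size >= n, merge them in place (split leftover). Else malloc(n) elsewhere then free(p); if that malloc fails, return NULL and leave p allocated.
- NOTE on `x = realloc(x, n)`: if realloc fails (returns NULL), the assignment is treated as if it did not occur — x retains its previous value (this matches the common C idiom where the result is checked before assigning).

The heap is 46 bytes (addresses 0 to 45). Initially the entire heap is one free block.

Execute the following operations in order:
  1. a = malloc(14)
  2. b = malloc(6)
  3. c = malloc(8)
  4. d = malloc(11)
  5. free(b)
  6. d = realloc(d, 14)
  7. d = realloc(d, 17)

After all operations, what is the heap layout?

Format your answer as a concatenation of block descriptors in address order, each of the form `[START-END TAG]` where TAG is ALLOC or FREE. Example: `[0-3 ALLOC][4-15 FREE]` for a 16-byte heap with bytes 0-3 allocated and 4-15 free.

Answer: [0-13 ALLOC][14-19 FREE][20-27 ALLOC][28-44 ALLOC][45-45 FREE]

Derivation:
Op 1: a = malloc(14) -> a = 0; heap: [0-13 ALLOC][14-45 FREE]
Op 2: b = malloc(6) -> b = 14; heap: [0-13 ALLOC][14-19 ALLOC][20-45 FREE]
Op 3: c = malloc(8) -> c = 20; heap: [0-13 ALLOC][14-19 ALLOC][20-27 ALLOC][28-45 FREE]
Op 4: d = malloc(11) -> d = 28; heap: [0-13 ALLOC][14-19 ALLOC][20-27 ALLOC][28-38 ALLOC][39-45 FREE]
Op 5: free(b) -> (freed b); heap: [0-13 ALLOC][14-19 FREE][20-27 ALLOC][28-38 ALLOC][39-45 FREE]
Op 6: d = realloc(d, 14) -> d = 28; heap: [0-13 ALLOC][14-19 FREE][20-27 ALLOC][28-41 ALLOC][42-45 FREE]
Op 7: d = realloc(d, 17) -> d = 28; heap: [0-13 ALLOC][14-19 FREE][20-27 ALLOC][28-44 ALLOC][45-45 FREE]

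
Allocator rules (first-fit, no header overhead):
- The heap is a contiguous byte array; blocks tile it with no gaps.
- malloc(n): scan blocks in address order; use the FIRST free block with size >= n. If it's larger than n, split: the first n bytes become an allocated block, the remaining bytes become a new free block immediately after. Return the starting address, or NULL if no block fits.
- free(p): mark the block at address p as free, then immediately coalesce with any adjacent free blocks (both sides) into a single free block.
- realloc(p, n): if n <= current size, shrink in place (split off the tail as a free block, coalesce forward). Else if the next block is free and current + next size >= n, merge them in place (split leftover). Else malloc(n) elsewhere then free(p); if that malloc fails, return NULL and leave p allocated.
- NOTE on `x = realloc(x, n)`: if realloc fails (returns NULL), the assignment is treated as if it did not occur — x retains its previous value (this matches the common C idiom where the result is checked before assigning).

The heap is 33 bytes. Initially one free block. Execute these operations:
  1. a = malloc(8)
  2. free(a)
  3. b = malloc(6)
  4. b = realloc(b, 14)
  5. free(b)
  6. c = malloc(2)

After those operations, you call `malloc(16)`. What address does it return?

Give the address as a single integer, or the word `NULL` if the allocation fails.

Op 1: a = malloc(8) -> a = 0; heap: [0-7 ALLOC][8-32 FREE]
Op 2: free(a) -> (freed a); heap: [0-32 FREE]
Op 3: b = malloc(6) -> b = 0; heap: [0-5 ALLOC][6-32 FREE]
Op 4: b = realloc(b, 14) -> b = 0; heap: [0-13 ALLOC][14-32 FREE]
Op 5: free(b) -> (freed b); heap: [0-32 FREE]
Op 6: c = malloc(2) -> c = 0; heap: [0-1 ALLOC][2-32 FREE]
malloc(16): first-fit scan over [0-1 ALLOC][2-32 FREE] -> 2

Answer: 2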